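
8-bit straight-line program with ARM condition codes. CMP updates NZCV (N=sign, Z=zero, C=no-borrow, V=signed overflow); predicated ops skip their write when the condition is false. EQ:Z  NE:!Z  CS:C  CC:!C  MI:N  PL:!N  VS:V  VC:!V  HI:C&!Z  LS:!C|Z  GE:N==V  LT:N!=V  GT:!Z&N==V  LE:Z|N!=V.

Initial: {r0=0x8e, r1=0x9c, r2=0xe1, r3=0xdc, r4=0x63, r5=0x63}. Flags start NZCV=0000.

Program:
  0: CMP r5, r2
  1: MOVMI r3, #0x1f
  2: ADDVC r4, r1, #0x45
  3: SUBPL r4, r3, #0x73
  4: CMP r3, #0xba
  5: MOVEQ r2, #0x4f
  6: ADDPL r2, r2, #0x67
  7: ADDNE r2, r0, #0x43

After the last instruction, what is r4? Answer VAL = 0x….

VAL = 0x63

[0] flags=1001 → (cmp)
[1] flags=1001 MI?T → r3=0x1f
[2] flags=1001 VC?F → skip
[3] flags=1001 PL?F → skip
[4] flags=0000 → (cmp)
[5] flags=0000 EQ?F → skip
[6] flags=0000 PL?T → r2=0x48
[7] flags=0000 NE?T → r2=0xd1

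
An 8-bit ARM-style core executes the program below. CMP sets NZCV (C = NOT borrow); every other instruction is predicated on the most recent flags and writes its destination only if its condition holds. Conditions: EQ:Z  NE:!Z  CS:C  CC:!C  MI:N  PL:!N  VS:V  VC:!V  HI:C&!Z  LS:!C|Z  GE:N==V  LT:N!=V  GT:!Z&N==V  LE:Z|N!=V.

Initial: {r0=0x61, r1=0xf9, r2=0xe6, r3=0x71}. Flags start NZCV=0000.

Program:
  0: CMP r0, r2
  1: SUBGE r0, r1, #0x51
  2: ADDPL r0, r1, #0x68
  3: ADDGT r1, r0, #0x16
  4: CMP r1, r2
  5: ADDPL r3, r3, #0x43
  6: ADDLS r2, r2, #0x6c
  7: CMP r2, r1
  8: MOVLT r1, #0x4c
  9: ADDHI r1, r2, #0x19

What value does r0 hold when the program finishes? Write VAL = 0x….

VAL = 0x61

0: ✓ CMP  NZCV=0000
1: ✓ SUBGE  r0←0xa8
2: ✓ ADDPL  r0←0x61
3: ✓ ADDGT  r1←0x77
4: ✓ CMP  NZCV=1001
5: · ADDPL
6: ✓ ADDLS  r2←0x52
7: ✓ CMP  NZCV=1000
8: ✓ MOVLT  r1←0x4c
9: · ADDHI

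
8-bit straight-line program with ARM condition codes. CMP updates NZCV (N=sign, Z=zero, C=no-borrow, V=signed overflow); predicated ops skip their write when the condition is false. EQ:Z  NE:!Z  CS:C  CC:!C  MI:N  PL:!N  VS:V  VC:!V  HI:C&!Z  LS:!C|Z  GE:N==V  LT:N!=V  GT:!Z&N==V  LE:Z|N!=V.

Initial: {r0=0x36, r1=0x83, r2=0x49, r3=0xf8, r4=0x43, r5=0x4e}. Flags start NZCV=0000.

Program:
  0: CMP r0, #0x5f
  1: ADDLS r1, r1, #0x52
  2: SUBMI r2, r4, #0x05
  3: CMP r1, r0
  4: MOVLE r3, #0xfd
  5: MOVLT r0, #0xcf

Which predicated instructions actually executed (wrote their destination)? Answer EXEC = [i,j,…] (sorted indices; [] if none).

[0] flags=1000 → (cmp)
[1] flags=1000 LS?T → r1=0xd5
[2] flags=1000 MI?T → r2=0x3e
[3] flags=1010 → (cmp)
[4] flags=1010 LE?T → r3=0xfd
[5] flags=1010 LT?T → r0=0xcf

EXEC = [1,2,4,5]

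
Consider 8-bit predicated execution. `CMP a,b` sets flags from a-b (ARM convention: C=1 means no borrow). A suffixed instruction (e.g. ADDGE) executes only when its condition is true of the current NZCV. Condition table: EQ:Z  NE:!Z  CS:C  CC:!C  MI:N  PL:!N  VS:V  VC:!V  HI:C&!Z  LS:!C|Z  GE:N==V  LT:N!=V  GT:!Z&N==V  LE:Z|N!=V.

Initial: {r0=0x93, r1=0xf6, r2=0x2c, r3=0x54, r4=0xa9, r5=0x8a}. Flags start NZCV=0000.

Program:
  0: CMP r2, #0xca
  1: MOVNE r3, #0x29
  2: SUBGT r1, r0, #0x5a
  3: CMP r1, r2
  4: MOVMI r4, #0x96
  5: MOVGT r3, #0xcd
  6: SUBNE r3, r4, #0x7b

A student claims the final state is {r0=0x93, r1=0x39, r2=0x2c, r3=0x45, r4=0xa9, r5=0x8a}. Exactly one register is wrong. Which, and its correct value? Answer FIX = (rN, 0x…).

0: ✓ CMP  NZCV=0000
1: ✓ MOVNE  r3←0x29
2: ✓ SUBGT  r1←0x39
3: ✓ CMP  NZCV=0010
4: · MOVMI
5: ✓ MOVGT  r3←0xcd
6: ✓ SUBNE  r3←0x2e

FIX = (r3, 0x2e)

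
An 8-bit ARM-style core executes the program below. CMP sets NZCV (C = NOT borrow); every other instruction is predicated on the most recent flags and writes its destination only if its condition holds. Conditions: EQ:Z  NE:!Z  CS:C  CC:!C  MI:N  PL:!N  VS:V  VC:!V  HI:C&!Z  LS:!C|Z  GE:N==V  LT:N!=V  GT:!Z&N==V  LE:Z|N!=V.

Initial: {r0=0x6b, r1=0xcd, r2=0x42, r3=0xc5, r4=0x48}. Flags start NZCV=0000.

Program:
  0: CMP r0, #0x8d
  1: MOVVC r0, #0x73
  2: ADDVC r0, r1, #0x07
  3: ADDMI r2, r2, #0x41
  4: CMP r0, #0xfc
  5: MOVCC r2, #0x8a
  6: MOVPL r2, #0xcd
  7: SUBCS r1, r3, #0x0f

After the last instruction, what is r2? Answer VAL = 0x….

[0] flags=1001 → (cmp)
[1] flags=1001 VC?F → skip
[2] flags=1001 VC?F → skip
[3] flags=1001 MI?T → r2=0x83
[4] flags=0000 → (cmp)
[5] flags=0000 CC?T → r2=0x8a
[6] flags=0000 PL?T → r2=0xcd
[7] flags=0000 CS?F → skip

VAL = 0xcd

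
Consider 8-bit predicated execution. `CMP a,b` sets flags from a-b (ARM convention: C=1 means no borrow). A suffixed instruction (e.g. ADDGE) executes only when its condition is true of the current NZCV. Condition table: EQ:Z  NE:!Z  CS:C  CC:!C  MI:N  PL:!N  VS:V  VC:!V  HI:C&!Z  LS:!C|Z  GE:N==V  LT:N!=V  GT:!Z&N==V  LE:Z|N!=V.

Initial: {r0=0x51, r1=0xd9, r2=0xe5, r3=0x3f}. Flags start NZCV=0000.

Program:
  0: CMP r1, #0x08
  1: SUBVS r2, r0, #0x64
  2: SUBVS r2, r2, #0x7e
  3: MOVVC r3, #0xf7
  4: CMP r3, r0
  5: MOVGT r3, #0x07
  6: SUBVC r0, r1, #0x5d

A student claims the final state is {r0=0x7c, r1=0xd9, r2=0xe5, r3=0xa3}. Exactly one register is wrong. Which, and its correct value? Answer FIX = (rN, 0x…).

0: ✓ CMP  NZCV=1010
1: · SUBVS
2: · SUBVS
3: ✓ MOVVC  r3←0xf7
4: ✓ CMP  NZCV=1010
5: · MOVGT
6: ✓ SUBVC  r0←0x7c

FIX = (r3, 0xf7)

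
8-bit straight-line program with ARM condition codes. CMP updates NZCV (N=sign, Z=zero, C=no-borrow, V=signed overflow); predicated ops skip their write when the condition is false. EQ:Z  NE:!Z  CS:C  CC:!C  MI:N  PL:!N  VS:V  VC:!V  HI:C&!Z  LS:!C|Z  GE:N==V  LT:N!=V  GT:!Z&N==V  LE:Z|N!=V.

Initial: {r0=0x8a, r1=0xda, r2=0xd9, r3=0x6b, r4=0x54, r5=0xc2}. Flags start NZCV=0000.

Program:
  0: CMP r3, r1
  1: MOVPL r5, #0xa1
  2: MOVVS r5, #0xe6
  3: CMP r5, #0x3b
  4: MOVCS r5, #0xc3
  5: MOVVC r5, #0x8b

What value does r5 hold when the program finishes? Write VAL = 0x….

0: ✓ CMP  NZCV=1001
1: · MOVPL
2: ✓ MOVVS  r5←0xe6
3: ✓ CMP  NZCV=1010
4: ✓ MOVCS  r5←0xc3
5: ✓ MOVVC  r5←0x8b

VAL = 0x8b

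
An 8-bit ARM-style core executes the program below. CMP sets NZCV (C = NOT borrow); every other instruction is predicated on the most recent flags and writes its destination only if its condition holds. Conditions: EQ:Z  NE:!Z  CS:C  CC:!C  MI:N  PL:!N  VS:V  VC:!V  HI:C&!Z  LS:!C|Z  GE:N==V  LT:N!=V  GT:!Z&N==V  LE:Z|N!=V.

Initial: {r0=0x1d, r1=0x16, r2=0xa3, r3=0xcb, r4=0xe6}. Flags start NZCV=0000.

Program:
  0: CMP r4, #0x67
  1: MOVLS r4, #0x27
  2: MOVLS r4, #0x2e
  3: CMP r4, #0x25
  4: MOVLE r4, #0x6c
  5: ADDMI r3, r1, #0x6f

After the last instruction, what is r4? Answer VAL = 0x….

VAL = 0x6c

0: ✓ CMP  NZCV=0011
1: · MOVLS
2: · MOVLS
3: ✓ CMP  NZCV=1010
4: ✓ MOVLE  r4←0x6c
5: ✓ ADDMI  r3←0x85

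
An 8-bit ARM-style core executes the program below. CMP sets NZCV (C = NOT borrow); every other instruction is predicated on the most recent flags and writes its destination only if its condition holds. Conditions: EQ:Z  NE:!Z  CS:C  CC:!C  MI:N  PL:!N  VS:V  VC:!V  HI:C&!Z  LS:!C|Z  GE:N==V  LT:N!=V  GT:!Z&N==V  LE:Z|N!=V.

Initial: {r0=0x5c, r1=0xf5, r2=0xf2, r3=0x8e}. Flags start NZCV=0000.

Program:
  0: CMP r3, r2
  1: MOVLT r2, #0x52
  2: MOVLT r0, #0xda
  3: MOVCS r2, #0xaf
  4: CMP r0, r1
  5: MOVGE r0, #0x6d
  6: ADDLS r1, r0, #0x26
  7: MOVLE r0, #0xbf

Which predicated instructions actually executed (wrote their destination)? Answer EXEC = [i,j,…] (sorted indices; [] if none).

[0] flags=1000 → (cmp)
[1] flags=1000 LT?T → r2=0x52
[2] flags=1000 LT?T → r0=0xda
[3] flags=1000 CS?F → skip
[4] flags=1000 → (cmp)
[5] flags=1000 GE?F → skip
[6] flags=1000 LS?T → r1=0x00
[7] flags=1000 LE?T → r0=0xbf

EXEC = [1,2,6,7]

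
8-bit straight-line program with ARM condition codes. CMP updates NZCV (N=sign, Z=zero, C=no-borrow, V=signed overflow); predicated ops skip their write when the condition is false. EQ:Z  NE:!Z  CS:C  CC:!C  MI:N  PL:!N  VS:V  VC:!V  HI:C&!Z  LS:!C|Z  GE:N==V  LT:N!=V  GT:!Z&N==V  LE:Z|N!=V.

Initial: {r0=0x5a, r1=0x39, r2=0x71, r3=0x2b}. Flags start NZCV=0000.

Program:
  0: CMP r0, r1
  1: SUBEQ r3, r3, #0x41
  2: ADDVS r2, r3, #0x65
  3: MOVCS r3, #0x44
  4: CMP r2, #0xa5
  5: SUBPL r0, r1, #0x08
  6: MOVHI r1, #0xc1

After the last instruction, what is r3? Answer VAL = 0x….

[0] flags=0010 → (cmp)
[1] flags=0010 EQ?F → skip
[2] flags=0010 VS?F → skip
[3] flags=0010 CS?T → r3=0x44
[4] flags=1001 → (cmp)
[5] flags=1001 PL?F → skip
[6] flags=1001 HI?F → skip

VAL = 0x44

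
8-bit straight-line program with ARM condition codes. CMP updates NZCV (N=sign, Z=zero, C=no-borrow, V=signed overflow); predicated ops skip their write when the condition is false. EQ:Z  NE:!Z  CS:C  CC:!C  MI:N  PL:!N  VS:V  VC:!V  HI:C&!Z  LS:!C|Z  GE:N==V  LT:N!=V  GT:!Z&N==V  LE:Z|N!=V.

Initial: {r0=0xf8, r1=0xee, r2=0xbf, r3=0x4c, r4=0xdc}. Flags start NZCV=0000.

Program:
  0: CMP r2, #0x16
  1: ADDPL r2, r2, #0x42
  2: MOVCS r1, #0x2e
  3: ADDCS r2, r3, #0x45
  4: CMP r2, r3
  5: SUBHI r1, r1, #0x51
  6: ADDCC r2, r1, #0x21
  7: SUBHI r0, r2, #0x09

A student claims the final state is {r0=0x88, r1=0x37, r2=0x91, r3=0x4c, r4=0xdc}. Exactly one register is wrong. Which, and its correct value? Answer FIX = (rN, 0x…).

FIX = (r1, 0xdd)

[0] flags=1010 → (cmp)
[1] flags=1010 PL?F → skip
[2] flags=1010 CS?T → r1=0x2e
[3] flags=1010 CS?T → r2=0x91
[4] flags=0011 → (cmp)
[5] flags=0011 HI?T → r1=0xdd
[6] flags=0011 CC?F → skip
[7] flags=0011 HI?T → r0=0x88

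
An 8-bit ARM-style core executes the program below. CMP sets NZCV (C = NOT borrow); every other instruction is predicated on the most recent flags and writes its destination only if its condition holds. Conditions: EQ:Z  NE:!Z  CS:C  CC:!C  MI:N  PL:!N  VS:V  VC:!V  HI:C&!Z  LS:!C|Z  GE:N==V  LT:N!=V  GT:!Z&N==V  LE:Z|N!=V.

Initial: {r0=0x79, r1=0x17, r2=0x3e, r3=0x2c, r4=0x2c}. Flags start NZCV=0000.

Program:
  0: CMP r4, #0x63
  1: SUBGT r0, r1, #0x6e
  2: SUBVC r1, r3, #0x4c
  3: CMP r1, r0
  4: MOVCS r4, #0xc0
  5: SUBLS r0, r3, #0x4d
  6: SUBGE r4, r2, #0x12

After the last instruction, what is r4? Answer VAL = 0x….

VAL = 0xc0

0: ✓ CMP  NZCV=1000
1: · SUBGT
2: ✓ SUBVC  r1←0xe0
3: ✓ CMP  NZCV=0011
4: ✓ MOVCS  r4←0xc0
5: · SUBLS
6: · SUBGE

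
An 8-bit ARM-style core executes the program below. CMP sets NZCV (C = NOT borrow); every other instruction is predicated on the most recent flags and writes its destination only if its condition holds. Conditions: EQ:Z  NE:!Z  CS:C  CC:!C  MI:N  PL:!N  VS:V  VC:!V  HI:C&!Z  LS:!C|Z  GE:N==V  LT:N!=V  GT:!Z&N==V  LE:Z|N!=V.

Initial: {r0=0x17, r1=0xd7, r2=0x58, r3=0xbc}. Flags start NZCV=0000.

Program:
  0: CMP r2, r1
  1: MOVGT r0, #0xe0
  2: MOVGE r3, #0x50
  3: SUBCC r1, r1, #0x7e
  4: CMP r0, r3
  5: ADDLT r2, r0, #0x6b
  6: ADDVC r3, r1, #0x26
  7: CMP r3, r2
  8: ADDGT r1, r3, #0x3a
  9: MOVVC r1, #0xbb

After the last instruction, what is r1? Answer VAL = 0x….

0: ✓ CMP  NZCV=1001
1: ✓ MOVGT  r0←0xe0
2: ✓ MOVGE  r3←0x50
3: ✓ SUBCC  r1←0x59
4: ✓ CMP  NZCV=1010
5: ✓ ADDLT  r2←0x4b
6: ✓ ADDVC  r3←0x7f
7: ✓ CMP  NZCV=0010
8: ✓ ADDGT  r1←0xb9
9: ✓ MOVVC  r1←0xbb

VAL = 0xbb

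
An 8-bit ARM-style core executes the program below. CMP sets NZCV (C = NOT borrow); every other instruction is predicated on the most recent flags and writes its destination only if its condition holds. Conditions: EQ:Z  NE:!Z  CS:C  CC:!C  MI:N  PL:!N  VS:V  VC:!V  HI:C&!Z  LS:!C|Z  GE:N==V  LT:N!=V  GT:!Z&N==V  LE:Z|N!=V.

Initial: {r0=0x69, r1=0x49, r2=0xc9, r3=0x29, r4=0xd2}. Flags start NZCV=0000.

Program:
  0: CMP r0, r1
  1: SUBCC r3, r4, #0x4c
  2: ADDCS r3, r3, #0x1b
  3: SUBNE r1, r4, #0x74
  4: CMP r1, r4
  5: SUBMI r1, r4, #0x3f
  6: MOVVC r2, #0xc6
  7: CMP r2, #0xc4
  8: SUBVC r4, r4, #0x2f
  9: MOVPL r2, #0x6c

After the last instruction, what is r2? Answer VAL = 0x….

VAL = 0x6c

[0] flags=0010 → (cmp)
[1] flags=0010 CC?F → skip
[2] flags=0010 CS?T → r3=0x44
[3] flags=0010 NE?T → r1=0x5e
[4] flags=1001 → (cmp)
[5] flags=1001 MI?T → r1=0x93
[6] flags=1001 VC?F → skip
[7] flags=0010 → (cmp)
[8] flags=0010 VC?T → r4=0xa3
[9] flags=0010 PL?T → r2=0x6c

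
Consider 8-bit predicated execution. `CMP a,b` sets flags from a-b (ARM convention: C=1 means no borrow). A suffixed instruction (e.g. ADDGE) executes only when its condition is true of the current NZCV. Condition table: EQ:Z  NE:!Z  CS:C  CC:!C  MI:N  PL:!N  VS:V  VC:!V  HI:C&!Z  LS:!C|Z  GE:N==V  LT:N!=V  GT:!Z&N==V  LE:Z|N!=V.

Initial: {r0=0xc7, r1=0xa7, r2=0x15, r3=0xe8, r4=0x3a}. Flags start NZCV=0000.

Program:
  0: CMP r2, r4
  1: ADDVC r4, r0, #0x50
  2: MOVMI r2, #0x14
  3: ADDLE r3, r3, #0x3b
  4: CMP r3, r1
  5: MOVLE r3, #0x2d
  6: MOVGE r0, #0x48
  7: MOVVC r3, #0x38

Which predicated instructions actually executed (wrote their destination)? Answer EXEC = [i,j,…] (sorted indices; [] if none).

0: ✓ CMP  NZCV=1000
1: ✓ ADDVC  r4←0x17
2: ✓ MOVMI  r2←0x14
3: ✓ ADDLE  r3←0x23
4: ✓ CMP  NZCV=0000
5: · MOVLE
6: ✓ MOVGE  r0←0x48
7: ✓ MOVVC  r3←0x38

EXEC = [1,2,3,6,7]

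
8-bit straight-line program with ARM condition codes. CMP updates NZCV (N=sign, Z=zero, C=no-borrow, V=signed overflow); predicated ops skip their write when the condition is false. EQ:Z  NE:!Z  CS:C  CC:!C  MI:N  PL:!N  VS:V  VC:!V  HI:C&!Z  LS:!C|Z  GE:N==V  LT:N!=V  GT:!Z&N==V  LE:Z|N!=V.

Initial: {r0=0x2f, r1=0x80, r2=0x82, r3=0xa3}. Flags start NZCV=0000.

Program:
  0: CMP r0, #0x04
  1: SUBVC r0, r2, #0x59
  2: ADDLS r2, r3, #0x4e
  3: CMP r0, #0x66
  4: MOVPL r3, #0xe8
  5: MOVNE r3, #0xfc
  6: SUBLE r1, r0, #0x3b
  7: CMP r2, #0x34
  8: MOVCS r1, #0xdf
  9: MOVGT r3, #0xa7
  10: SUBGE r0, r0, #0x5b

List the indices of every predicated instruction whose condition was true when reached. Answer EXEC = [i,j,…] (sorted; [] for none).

EXEC = [1,5,6,8]

[0] flags=0010 → (cmp)
[1] flags=0010 VC?T → r0=0x29
[2] flags=0010 LS?F → skip
[3] flags=1000 → (cmp)
[4] flags=1000 PL?F → skip
[5] flags=1000 NE?T → r3=0xfc
[6] flags=1000 LE?T → r1=0xee
[7] flags=0011 → (cmp)
[8] flags=0011 CS?T → r1=0xdf
[9] flags=0011 GT?F → skip
[10] flags=0011 GE?F → skip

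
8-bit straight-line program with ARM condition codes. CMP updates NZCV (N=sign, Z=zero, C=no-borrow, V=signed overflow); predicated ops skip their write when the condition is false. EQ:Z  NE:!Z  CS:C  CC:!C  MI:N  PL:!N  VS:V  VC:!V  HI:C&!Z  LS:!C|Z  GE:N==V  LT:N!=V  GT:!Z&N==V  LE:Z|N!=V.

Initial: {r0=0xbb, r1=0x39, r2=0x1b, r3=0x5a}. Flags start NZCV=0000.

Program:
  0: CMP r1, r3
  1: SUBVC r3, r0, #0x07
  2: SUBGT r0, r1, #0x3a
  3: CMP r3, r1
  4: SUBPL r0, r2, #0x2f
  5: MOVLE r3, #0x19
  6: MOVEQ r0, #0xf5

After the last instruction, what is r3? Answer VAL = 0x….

0: ✓ CMP  NZCV=1000
1: ✓ SUBVC  r3←0xb4
2: · SUBGT
3: ✓ CMP  NZCV=0011
4: ✓ SUBPL  r0←0xec
5: ✓ MOVLE  r3←0x19
6: · MOVEQ

VAL = 0x19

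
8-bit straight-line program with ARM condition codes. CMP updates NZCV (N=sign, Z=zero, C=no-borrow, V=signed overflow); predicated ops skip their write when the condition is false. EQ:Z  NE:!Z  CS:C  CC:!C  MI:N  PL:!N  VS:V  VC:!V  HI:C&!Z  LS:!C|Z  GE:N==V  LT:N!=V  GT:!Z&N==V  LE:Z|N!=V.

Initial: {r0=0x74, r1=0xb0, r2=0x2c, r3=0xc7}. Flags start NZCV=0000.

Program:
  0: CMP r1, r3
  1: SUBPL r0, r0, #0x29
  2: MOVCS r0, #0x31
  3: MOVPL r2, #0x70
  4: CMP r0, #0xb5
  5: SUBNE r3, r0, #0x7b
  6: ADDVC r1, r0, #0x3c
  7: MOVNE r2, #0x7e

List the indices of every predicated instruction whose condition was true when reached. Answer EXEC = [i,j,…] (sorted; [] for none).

0: ✓ CMP  NZCV=1000
1: · SUBPL
2: · MOVCS
3: · MOVPL
4: ✓ CMP  NZCV=1001
5: ✓ SUBNE  r3←0xf9
6: · ADDVC
7: ✓ MOVNE  r2←0x7e

EXEC = [5,7]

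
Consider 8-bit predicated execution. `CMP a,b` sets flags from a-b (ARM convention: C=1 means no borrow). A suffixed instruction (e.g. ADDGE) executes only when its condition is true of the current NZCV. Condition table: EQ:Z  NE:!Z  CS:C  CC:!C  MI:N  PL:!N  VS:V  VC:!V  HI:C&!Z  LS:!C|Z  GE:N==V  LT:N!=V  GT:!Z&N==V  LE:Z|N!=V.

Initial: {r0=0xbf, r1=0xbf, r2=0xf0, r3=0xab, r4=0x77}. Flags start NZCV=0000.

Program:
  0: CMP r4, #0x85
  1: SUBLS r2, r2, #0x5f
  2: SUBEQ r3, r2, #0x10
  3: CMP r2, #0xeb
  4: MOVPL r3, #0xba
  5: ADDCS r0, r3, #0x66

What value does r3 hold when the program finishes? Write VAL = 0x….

0: ✓ CMP  NZCV=1001
1: ✓ SUBLS  r2←0x91
2: · SUBEQ
3: ✓ CMP  NZCV=1000
4: · MOVPL
5: · ADDCS

VAL = 0xab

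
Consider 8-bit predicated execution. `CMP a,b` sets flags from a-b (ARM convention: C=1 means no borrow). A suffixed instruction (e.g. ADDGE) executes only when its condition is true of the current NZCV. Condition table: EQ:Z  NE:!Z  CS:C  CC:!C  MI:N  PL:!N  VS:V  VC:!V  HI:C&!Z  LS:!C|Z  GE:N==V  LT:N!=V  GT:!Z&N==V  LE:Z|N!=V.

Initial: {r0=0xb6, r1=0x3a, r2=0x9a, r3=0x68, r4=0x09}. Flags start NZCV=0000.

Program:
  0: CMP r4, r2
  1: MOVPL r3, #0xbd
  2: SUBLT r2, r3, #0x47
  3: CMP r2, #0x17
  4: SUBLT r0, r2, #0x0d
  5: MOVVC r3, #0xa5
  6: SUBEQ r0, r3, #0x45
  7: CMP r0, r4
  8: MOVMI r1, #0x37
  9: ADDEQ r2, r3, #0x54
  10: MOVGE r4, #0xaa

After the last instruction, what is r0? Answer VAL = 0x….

[0] flags=0000 → (cmp)
[1] flags=0000 PL?T → r3=0xbd
[2] flags=0000 LT?F → skip
[3] flags=1010 → (cmp)
[4] flags=1010 LT?T → r0=0x8d
[5] flags=1010 VC?T → r3=0xa5
[6] flags=1010 EQ?F → skip
[7] flags=1010 → (cmp)
[8] flags=1010 MI?T → r1=0x37
[9] flags=1010 EQ?F → skip
[10] flags=1010 GE?F → skip

VAL = 0x8d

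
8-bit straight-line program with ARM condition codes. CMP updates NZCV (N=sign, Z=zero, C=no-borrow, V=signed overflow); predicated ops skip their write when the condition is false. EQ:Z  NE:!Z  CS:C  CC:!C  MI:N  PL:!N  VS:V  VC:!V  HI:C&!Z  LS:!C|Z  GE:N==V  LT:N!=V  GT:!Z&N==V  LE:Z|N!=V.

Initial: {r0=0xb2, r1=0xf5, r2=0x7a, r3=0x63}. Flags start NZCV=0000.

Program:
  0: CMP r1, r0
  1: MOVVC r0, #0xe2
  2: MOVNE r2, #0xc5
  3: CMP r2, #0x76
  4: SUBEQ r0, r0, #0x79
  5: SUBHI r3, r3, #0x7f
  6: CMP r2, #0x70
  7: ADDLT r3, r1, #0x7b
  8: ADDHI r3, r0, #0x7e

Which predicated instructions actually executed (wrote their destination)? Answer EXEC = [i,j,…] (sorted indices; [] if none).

0: ✓ CMP  NZCV=0010
1: ✓ MOVVC  r0←0xe2
2: ✓ MOVNE  r2←0xc5
3: ✓ CMP  NZCV=0011
4: · SUBEQ
5: ✓ SUBHI  r3←0xe4
6: ✓ CMP  NZCV=0011
7: ✓ ADDLT  r3←0x70
8: ✓ ADDHI  r3←0x60

EXEC = [1,2,5,7,8]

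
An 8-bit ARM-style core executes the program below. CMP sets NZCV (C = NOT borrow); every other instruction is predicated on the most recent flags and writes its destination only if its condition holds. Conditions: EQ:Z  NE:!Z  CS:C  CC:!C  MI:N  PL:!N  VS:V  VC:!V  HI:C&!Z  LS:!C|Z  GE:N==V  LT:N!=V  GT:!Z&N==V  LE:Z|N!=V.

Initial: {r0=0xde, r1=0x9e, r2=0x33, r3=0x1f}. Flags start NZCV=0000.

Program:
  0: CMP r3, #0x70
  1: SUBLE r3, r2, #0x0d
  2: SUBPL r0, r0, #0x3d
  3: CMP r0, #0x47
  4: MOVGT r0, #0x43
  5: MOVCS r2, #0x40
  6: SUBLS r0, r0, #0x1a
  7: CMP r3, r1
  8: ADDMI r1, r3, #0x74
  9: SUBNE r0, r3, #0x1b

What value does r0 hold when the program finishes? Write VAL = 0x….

0: ✓ CMP  NZCV=1000
1: ✓ SUBLE  r3←0x26
2: · SUBPL
3: ✓ CMP  NZCV=1010
4: · MOVGT
5: ✓ MOVCS  r2←0x40
6: · SUBLS
7: ✓ CMP  NZCV=1001
8: ✓ ADDMI  r1←0x9a
9: ✓ SUBNE  r0←0x0b

VAL = 0x0b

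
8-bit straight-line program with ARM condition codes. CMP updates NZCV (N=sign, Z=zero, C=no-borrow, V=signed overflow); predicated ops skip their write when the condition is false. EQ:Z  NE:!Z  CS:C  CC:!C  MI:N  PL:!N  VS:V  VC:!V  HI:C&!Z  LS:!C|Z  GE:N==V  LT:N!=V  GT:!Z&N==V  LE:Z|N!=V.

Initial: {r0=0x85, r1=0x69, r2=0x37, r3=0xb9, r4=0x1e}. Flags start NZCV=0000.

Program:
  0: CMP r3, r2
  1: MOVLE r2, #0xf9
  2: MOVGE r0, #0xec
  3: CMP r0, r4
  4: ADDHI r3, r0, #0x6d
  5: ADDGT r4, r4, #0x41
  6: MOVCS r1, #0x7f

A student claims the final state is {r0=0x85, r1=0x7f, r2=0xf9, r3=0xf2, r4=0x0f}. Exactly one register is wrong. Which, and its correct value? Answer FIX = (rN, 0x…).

[0] flags=1010 → (cmp)
[1] flags=1010 LE?T → r2=0xf9
[2] flags=1010 GE?F → skip
[3] flags=0011 → (cmp)
[4] flags=0011 HI?T → r3=0xf2
[5] flags=0011 GT?F → skip
[6] flags=0011 CS?T → r1=0x7f

FIX = (r4, 0x1e)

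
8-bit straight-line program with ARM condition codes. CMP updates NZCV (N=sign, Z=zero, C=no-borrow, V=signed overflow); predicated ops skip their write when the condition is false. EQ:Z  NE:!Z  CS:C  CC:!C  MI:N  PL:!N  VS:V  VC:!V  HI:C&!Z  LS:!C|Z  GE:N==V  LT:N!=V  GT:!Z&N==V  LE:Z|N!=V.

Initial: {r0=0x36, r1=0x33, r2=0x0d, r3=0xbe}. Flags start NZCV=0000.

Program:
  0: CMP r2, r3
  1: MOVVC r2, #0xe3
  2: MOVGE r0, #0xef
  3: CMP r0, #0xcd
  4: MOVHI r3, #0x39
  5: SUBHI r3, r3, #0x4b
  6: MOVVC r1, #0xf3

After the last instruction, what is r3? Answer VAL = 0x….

[0] flags=0000 → (cmp)
[1] flags=0000 VC?T → r2=0xe3
[2] flags=0000 GE?T → r0=0xef
[3] flags=0010 → (cmp)
[4] flags=0010 HI?T → r3=0x39
[5] flags=0010 HI?T → r3=0xee
[6] flags=0010 VC?T → r1=0xf3

VAL = 0xee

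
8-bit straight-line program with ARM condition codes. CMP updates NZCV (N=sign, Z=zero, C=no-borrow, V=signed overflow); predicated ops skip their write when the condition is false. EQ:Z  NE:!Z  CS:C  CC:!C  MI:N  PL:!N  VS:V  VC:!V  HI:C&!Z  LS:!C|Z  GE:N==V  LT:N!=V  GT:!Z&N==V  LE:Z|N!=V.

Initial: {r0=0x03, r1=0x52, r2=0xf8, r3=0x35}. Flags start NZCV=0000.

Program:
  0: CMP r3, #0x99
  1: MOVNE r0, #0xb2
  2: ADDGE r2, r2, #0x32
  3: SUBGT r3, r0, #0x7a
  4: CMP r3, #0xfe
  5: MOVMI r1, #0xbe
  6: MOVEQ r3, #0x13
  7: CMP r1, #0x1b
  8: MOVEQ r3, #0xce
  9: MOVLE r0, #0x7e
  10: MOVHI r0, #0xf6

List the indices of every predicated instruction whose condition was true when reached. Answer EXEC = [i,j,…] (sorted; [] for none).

EXEC = [1,2,3,10]

[0] flags=1001 → (cmp)
[1] flags=1001 NE?T → r0=0xb2
[2] flags=1001 GE?T → r2=0x2a
[3] flags=1001 GT?T → r3=0x38
[4] flags=0000 → (cmp)
[5] flags=0000 MI?F → skip
[6] flags=0000 EQ?F → skip
[7] flags=0010 → (cmp)
[8] flags=0010 EQ?F → skip
[9] flags=0010 LE?F → skip
[10] flags=0010 HI?T → r0=0xf6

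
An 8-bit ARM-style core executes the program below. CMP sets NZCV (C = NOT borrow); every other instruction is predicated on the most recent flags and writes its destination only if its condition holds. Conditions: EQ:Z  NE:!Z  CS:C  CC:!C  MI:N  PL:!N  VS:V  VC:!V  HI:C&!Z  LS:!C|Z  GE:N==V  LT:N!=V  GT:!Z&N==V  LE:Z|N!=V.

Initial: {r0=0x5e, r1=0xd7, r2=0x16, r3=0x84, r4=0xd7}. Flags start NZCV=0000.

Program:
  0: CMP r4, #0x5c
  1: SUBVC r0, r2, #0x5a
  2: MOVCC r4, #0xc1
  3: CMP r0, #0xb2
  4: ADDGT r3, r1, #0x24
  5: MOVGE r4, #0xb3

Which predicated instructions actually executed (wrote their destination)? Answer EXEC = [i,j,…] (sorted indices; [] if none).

EXEC = [4,5]

0: ✓ CMP  NZCV=0011
1: · SUBVC
2: · MOVCC
3: ✓ CMP  NZCV=1001
4: ✓ ADDGT  r3←0xfb
5: ✓ MOVGE  r4←0xb3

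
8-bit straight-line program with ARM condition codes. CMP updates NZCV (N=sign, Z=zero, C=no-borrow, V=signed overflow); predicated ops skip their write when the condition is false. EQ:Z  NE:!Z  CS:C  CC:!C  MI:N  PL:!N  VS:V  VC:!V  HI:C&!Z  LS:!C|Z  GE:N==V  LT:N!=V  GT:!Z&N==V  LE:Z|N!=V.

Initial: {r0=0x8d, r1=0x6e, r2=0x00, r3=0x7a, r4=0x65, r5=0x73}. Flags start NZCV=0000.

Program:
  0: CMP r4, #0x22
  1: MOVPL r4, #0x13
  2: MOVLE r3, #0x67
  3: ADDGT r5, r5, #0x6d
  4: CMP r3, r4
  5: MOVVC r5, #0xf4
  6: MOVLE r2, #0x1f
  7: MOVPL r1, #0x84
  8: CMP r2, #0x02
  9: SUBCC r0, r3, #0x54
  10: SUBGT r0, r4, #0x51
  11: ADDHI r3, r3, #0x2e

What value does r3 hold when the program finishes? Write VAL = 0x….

VAL = 0x7a

[0] flags=0010 → (cmp)
[1] flags=0010 PL?T → r4=0x13
[2] flags=0010 LE?F → skip
[3] flags=0010 GT?T → r5=0xe0
[4] flags=0010 → (cmp)
[5] flags=0010 VC?T → r5=0xf4
[6] flags=0010 LE?F → skip
[7] flags=0010 PL?T → r1=0x84
[8] flags=1000 → (cmp)
[9] flags=1000 CC?T → r0=0x26
[10] flags=1000 GT?F → skip
[11] flags=1000 HI?F → skip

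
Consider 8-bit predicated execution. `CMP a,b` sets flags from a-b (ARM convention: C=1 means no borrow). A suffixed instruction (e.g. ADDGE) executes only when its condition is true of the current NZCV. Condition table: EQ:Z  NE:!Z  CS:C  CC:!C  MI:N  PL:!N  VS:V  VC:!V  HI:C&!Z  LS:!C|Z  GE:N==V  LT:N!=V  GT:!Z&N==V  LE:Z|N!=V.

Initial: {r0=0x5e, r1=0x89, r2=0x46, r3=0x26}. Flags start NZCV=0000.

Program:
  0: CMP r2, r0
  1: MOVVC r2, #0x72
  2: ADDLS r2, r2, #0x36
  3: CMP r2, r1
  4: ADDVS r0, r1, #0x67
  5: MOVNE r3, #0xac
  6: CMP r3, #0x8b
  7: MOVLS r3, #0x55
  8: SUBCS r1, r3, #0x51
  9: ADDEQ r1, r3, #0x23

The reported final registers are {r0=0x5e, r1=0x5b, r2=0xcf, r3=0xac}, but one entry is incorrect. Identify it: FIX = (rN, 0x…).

0: ✓ CMP  NZCV=1000
1: ✓ MOVVC  r2←0x72
2: ✓ ADDLS  r2←0xa8
3: ✓ CMP  NZCV=0010
4: · ADDVS
5: ✓ MOVNE  r3←0xac
6: ✓ CMP  NZCV=0010
7: · MOVLS
8: ✓ SUBCS  r1←0x5b
9: · ADDEQ

FIX = (r2, 0xa8)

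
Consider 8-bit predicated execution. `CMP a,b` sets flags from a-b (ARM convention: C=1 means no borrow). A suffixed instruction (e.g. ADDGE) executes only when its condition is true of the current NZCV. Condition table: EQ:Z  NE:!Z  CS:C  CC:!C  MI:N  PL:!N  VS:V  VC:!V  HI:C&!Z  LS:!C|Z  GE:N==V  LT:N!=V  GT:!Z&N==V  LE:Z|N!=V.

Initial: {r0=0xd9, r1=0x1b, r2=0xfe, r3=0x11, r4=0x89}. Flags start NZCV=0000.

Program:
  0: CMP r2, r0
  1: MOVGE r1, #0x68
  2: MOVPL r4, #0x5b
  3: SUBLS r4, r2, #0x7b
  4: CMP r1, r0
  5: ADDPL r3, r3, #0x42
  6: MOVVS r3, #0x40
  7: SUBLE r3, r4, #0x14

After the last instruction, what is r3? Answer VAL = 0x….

VAL = 0x40

[0] flags=0010 → (cmp)
[1] flags=0010 GE?T → r1=0x68
[2] flags=0010 PL?T → r4=0x5b
[3] flags=0010 LS?F → skip
[4] flags=1001 → (cmp)
[5] flags=1001 PL?F → skip
[6] flags=1001 VS?T → r3=0x40
[7] flags=1001 LE?F → skip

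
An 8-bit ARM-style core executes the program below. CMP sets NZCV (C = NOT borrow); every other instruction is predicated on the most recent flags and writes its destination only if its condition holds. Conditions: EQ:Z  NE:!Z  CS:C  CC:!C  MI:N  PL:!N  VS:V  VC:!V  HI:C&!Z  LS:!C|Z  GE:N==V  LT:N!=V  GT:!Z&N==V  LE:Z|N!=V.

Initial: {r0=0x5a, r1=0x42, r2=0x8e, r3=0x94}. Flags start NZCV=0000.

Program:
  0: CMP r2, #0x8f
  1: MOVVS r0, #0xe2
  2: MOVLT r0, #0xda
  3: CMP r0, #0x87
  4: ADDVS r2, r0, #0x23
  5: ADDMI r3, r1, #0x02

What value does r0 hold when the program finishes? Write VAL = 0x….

[0] flags=1000 → (cmp)
[1] flags=1000 VS?F → skip
[2] flags=1000 LT?T → r0=0xda
[3] flags=0010 → (cmp)
[4] flags=0010 VS?F → skip
[5] flags=0010 MI?F → skip

VAL = 0xda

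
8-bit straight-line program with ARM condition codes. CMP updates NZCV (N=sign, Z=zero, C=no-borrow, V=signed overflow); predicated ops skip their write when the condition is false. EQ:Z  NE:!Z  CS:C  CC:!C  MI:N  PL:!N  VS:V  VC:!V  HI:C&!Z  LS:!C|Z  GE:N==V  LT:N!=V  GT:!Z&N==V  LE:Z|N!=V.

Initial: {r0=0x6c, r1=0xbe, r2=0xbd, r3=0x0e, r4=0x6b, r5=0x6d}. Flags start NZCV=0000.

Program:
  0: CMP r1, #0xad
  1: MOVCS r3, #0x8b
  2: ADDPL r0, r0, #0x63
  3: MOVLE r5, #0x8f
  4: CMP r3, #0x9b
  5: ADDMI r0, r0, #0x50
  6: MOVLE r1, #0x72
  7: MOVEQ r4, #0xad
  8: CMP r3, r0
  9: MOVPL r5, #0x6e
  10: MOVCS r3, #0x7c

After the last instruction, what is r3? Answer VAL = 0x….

0: ✓ CMP  NZCV=0010
1: ✓ MOVCS  r3←0x8b
2: ✓ ADDPL  r0←0xcf
3: · MOVLE
4: ✓ CMP  NZCV=1000
5: ✓ ADDMI  r0←0x1f
6: ✓ MOVLE  r1←0x72
7: · MOVEQ
8: ✓ CMP  NZCV=0011
9: ✓ MOVPL  r5←0x6e
10: ✓ MOVCS  r3←0x7c

VAL = 0x7c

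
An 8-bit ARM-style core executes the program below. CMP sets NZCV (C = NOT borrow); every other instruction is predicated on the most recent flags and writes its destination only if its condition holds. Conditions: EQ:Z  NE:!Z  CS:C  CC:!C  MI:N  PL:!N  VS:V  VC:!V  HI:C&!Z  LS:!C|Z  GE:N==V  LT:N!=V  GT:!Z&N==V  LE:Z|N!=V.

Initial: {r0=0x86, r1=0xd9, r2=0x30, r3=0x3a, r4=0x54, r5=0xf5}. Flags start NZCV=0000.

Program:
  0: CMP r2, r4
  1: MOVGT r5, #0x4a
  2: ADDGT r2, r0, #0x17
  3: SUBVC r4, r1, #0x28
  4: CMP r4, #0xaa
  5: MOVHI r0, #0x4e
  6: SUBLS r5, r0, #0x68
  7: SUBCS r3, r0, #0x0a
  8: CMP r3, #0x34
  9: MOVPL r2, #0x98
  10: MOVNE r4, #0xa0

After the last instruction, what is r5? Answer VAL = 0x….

VAL = 0xf5

0: ✓ CMP  NZCV=1000
1: · MOVGT
2: · ADDGT
3: ✓ SUBVC  r4←0xb1
4: ✓ CMP  NZCV=0010
5: ✓ MOVHI  r0←0x4e
6: · SUBLS
7: ✓ SUBCS  r3←0x44
8: ✓ CMP  NZCV=0010
9: ✓ MOVPL  r2←0x98
10: ✓ MOVNE  r4←0xa0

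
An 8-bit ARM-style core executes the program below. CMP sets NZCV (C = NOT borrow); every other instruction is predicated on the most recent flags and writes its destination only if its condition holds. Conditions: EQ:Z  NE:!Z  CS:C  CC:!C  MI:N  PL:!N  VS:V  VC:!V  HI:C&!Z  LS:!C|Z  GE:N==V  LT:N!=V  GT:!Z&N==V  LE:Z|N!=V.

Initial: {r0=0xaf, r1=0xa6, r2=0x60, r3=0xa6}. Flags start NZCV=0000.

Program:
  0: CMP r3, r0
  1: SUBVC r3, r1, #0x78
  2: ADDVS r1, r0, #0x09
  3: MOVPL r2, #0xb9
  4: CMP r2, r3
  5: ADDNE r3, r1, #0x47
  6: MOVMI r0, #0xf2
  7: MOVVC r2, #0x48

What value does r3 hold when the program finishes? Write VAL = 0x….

[0] flags=1000 → (cmp)
[1] flags=1000 VC?T → r3=0x2e
[2] flags=1000 VS?F → skip
[3] flags=1000 PL?F → skip
[4] flags=0010 → (cmp)
[5] flags=0010 NE?T → r3=0xed
[6] flags=0010 MI?F → skip
[7] flags=0010 VC?T → r2=0x48

VAL = 0xed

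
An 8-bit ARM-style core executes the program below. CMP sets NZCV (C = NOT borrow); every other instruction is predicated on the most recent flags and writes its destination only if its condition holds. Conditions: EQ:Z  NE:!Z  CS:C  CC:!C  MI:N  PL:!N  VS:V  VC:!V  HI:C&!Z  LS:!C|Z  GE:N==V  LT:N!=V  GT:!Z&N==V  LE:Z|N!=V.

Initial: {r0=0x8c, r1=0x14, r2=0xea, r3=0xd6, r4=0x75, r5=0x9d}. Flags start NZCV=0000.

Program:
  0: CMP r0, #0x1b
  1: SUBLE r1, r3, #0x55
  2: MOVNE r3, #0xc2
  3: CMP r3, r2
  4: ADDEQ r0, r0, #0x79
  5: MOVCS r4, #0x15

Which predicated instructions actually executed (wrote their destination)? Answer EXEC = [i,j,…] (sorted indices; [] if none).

[0] flags=0011 → (cmp)
[1] flags=0011 LE?T → r1=0x81
[2] flags=0011 NE?T → r3=0xc2
[3] flags=1000 → (cmp)
[4] flags=1000 EQ?F → skip
[5] flags=1000 CS?F → skip

EXEC = [1,2]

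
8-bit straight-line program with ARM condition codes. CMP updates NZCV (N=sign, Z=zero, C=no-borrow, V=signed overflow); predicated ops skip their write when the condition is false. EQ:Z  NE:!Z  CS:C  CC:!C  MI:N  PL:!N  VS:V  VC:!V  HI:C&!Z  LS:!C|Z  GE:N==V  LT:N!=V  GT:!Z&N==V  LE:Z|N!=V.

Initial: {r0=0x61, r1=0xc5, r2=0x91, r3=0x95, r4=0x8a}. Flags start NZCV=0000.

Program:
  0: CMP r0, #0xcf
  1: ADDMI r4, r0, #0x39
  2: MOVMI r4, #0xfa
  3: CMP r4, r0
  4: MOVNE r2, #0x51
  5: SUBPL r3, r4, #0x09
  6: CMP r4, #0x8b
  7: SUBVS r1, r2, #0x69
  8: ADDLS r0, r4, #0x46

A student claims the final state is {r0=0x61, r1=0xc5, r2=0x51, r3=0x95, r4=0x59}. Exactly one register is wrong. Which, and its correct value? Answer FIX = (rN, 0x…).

[0] flags=1001 → (cmp)
[1] flags=1001 MI?T → r4=0x9a
[2] flags=1001 MI?T → r4=0xfa
[3] flags=1010 → (cmp)
[4] flags=1010 NE?T → r2=0x51
[5] flags=1010 PL?F → skip
[6] flags=0010 → (cmp)
[7] flags=0010 VS?F → skip
[8] flags=0010 LS?F → skip

FIX = (r4, 0xfa)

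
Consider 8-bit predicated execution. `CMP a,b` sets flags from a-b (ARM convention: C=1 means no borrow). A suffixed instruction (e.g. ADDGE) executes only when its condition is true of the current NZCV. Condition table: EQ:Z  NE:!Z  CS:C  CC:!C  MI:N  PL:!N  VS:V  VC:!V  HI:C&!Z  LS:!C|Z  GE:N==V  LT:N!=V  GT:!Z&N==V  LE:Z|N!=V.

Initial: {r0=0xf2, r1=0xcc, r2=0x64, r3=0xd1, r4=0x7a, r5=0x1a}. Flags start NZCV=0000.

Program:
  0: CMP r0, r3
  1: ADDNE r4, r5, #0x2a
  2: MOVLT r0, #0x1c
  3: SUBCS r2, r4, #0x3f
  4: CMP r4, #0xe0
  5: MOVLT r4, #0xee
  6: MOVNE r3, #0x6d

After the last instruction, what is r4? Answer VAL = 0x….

VAL = 0x44

0: ✓ CMP  NZCV=0010
1: ✓ ADDNE  r4←0x44
2: · MOVLT
3: ✓ SUBCS  r2←0x05
4: ✓ CMP  NZCV=0000
5: · MOVLT
6: ✓ MOVNE  r3←0x6d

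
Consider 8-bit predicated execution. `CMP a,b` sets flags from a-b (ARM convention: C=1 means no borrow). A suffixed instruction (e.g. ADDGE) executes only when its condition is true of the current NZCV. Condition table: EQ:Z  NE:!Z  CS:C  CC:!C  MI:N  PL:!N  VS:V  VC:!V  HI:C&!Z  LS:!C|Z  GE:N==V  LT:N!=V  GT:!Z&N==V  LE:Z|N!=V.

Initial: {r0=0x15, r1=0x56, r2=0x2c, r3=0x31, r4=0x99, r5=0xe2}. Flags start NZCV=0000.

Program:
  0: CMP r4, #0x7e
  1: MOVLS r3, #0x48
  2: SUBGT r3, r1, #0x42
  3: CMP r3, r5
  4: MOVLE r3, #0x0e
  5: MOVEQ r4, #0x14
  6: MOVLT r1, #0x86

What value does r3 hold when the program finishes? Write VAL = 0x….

VAL = 0x31

[0] flags=0011 → (cmp)
[1] flags=0011 LS?F → skip
[2] flags=0011 GT?F → skip
[3] flags=0000 → (cmp)
[4] flags=0000 LE?F → skip
[5] flags=0000 EQ?F → skip
[6] flags=0000 LT?F → skip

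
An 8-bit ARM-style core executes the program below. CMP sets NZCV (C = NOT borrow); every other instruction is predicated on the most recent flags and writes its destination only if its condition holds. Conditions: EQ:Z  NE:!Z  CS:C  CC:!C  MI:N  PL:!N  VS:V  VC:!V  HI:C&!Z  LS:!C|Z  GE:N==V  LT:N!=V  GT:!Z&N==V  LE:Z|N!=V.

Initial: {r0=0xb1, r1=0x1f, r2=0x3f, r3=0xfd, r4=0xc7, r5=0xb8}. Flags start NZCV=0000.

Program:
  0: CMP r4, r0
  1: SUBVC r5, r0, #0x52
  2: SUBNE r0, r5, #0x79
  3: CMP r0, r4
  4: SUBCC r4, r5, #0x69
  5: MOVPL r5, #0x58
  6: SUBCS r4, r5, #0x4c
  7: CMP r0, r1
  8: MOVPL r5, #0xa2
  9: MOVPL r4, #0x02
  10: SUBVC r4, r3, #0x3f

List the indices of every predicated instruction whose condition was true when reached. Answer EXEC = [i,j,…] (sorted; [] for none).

EXEC = [1,2,5,6,10]

[0] flags=0010 → (cmp)
[1] flags=0010 VC?T → r5=0x5f
[2] flags=0010 NE?T → r0=0xe6
[3] flags=0010 → (cmp)
[4] flags=0010 CC?F → skip
[5] flags=0010 PL?T → r5=0x58
[6] flags=0010 CS?T → r4=0x0c
[7] flags=1010 → (cmp)
[8] flags=1010 PL?F → skip
[9] flags=1010 PL?F → skip
[10] flags=1010 VC?T → r4=0xbe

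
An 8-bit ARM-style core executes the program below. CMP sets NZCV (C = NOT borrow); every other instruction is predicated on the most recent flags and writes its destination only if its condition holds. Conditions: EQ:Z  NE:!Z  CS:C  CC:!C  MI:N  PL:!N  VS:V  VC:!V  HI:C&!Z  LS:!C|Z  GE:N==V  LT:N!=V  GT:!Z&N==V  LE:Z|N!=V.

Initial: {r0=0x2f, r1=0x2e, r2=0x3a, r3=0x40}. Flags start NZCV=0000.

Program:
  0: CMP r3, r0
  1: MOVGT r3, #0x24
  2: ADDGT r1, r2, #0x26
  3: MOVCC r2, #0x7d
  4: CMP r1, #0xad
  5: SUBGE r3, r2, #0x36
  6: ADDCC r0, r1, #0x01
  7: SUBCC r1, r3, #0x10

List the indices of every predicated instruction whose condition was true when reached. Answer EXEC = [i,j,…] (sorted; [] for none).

EXEC = [1,2,5,6,7]

[0] flags=0010 → (cmp)
[1] flags=0010 GT?T → r3=0x24
[2] flags=0010 GT?T → r1=0x60
[3] flags=0010 CC?F → skip
[4] flags=1001 → (cmp)
[5] flags=1001 GE?T → r3=0x04
[6] flags=1001 CC?T → r0=0x61
[7] flags=1001 CC?T → r1=0xf4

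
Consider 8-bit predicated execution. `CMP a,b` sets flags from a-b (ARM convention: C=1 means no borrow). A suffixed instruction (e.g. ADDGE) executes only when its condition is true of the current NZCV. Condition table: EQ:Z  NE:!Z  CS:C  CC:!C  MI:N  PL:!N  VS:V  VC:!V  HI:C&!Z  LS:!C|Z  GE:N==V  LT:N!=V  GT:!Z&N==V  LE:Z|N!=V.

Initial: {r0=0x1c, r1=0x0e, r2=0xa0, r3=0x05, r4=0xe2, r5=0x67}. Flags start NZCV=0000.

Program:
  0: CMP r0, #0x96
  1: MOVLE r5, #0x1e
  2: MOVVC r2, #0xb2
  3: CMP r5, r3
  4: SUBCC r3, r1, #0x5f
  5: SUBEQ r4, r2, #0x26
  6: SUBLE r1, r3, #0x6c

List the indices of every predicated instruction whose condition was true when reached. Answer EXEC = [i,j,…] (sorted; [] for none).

[0] flags=1001 → (cmp)
[1] flags=1001 LE?F → skip
[2] flags=1001 VC?F → skip
[3] flags=0010 → (cmp)
[4] flags=0010 CC?F → skip
[5] flags=0010 EQ?F → skip
[6] flags=0010 LE?F → skip

EXEC = []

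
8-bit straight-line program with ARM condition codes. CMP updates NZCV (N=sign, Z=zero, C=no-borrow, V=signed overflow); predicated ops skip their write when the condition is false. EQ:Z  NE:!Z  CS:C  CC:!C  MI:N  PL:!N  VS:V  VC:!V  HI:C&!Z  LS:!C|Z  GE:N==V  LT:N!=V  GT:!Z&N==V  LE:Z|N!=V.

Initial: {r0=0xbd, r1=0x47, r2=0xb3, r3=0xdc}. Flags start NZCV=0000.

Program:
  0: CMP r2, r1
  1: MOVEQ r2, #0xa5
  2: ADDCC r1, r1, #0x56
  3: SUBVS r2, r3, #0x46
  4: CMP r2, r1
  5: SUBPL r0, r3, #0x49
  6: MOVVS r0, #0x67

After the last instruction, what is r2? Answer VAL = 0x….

[0] flags=0011 → (cmp)
[1] flags=0011 EQ?F → skip
[2] flags=0011 CC?F → skip
[3] flags=0011 VS?T → r2=0x96
[4] flags=0011 → (cmp)
[5] flags=0011 PL?T → r0=0x93
[6] flags=0011 VS?T → r0=0x67

VAL = 0x96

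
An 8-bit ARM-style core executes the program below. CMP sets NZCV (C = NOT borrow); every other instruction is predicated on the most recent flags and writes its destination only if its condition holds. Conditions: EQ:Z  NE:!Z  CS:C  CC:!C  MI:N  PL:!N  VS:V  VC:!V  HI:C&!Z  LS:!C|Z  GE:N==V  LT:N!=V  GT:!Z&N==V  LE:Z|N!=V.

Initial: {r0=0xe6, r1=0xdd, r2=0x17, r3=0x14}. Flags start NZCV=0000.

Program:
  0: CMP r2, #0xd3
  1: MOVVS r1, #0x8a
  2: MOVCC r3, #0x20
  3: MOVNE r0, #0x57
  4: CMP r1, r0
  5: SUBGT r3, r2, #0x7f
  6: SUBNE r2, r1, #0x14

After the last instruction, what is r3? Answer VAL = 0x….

VAL = 0x20

0: ✓ CMP  NZCV=0000
1: · MOVVS
2: ✓ MOVCC  r3←0x20
3: ✓ MOVNE  r0←0x57
4: ✓ CMP  NZCV=1010
5: · SUBGT
6: ✓ SUBNE  r2←0xc9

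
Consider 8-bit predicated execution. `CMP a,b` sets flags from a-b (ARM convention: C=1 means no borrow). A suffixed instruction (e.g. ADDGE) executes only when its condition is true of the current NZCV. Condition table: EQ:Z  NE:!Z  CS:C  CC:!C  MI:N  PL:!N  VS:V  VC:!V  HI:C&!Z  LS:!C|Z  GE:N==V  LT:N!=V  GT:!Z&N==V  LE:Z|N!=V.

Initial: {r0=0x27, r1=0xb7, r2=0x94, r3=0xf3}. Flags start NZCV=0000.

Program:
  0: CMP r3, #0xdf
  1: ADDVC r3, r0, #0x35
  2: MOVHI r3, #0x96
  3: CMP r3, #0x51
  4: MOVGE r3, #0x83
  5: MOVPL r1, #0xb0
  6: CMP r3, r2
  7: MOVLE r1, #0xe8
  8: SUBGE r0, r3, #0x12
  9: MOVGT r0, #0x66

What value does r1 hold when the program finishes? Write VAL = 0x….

[0] flags=0010 → (cmp)
[1] flags=0010 VC?T → r3=0x5c
[2] flags=0010 HI?T → r3=0x96
[3] flags=0011 → (cmp)
[4] flags=0011 GE?F → skip
[5] flags=0011 PL?T → r1=0xb0
[6] flags=0010 → (cmp)
[7] flags=0010 LE?F → skip
[8] flags=0010 GE?T → r0=0x84
[9] flags=0010 GT?T → r0=0x66

VAL = 0xb0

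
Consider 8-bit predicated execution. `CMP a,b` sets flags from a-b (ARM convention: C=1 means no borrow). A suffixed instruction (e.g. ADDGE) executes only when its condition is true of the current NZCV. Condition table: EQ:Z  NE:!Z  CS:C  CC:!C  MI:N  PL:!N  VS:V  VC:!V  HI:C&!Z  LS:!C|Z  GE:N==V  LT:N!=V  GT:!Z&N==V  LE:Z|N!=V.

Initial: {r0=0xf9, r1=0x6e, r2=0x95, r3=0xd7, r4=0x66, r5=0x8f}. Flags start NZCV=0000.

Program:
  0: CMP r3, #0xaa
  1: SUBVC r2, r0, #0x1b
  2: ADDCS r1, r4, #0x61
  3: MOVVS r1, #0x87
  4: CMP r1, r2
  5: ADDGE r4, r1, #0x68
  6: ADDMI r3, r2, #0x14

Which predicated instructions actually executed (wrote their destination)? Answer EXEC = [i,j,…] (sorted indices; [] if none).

EXEC = [1,2,6]

0: ✓ CMP  NZCV=0010
1: ✓ SUBVC  r2←0xde
2: ✓ ADDCS  r1←0xc7
3: · MOVVS
4: ✓ CMP  NZCV=1000
5: · ADDGE
6: ✓ ADDMI  r3←0xf2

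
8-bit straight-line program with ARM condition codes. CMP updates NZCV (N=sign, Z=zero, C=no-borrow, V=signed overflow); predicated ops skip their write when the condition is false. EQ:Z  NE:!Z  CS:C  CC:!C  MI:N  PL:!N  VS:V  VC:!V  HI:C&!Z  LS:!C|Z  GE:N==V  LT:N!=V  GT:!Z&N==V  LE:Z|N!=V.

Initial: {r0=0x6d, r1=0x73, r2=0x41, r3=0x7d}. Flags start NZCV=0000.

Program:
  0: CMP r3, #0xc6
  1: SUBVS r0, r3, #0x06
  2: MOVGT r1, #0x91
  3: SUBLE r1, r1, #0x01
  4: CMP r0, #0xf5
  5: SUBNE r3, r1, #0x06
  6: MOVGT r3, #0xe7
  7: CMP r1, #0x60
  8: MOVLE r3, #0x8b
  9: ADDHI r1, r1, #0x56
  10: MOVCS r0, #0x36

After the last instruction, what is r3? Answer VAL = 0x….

0: ✓ CMP  NZCV=1001
1: ✓ SUBVS  r0←0x77
2: ✓ MOVGT  r1←0x91
3: · SUBLE
4: ✓ CMP  NZCV=1001
5: ✓ SUBNE  r3←0x8b
6: ✓ MOVGT  r3←0xe7
7: ✓ CMP  NZCV=0011
8: ✓ MOVLE  r3←0x8b
9: ✓ ADDHI  r1←0xe7
10: ✓ MOVCS  r0←0x36

VAL = 0x8b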